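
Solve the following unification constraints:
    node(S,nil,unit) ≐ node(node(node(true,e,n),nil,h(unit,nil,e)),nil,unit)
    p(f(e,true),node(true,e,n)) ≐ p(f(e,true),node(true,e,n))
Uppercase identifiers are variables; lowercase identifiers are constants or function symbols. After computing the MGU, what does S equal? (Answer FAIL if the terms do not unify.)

Decompose node/3: S ≐ node(node(true,e,n),nil,h(unit,nil,e)),  nil ≐ nil,  unit ≐ unit.
Bind S := node(node(true,e,n),nil,h(unit,nil,e)); no other remaining equation mentions S.
Delete trivial equation nil ≐ nil.
Delete trivial equation unit ≐ unit.
Delete trivial equation p(f(e,true),node(true,e,n)) ≐ p(f(e,true),node(true,e,n)).
MGU = { S := node(node(true,e,n),nil,h(unit,nil,e)) }, so S := node(node(true,e,n),nil,h(unit,nil,e)).

node(node(true,e,n),nil,h(unit,nil,e))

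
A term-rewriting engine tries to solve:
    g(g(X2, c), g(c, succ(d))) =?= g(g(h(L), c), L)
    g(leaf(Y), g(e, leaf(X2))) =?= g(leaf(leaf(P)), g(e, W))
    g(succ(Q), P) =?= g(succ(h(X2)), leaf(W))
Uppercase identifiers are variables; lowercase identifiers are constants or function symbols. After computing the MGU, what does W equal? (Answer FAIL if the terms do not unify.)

Decompose g/2: g(X2, c) =?= g(h(L), c),  g(c, succ(d)) =?= L.
Decompose g/2: X2 =?= h(L),  c =?= c.
Bind X2 := h(L); substituting into the 2 remaining equations that mention X2 gives: g(leaf(Y), g(e, leaf(h(L)))) =?= g(leaf(leaf(P)), g(e, W)),  g(succ(Q), P) =?= g(succ(h(h(L))), leaf(W)).
Delete trivial equation c =?= c.
Bind L := g(c, succ(d)); substituting into the remaining equations gives: g(leaf(Y), g(e, leaf(h(g(c, succ(d)))))) =?= g(leaf(leaf(P)), g(e, W)),  g(succ(Q), P) =?= g(succ(h(h(g(c, succ(d))))), leaf(W)). Substituting into the earlier binding gives X2 := h(g(c, succ(d))).
Decompose g/2: leaf(Y) =?= leaf(leaf(P)),  g(e, leaf(h(g(c, succ(d))))) =?= g(e, W).
Decompose leaf/1: Y =?= leaf(P).
Bind Y := leaf(P); no other remaining equation mentions Y.
Decompose g/2: e =?= e,  leaf(h(g(c, succ(d)))) =?= W.
Delete trivial equation e =?= e.
Bind W := leaf(h(g(c, succ(d)))); substituting into the remaining equation gives: g(succ(Q), P) =?= g(succ(h(h(g(c, succ(d))))), leaf(leaf(h(g(c, succ(d)))))).
Decompose g/2: succ(Q) =?= succ(h(h(g(c, succ(d))))),  P =?= leaf(leaf(h(g(c, succ(d))))).
Decompose succ/1: Q =?= h(h(g(c, succ(d)))).
Bind Q := h(h(g(c, succ(d)))); no other remaining equation mentions Q.
Bind P := leaf(leaf(h(g(c, succ(d))))). Substituting into the earlier binding gives Y := leaf(leaf(leaf(h(g(c, succ(d)))))).
MGU = { X2 := h(g(c, succ(d))), L := g(c, succ(d)), Y := leaf(leaf(leaf(h(g(c, succ(d)))))), W := leaf(h(g(c, succ(d)))), Q := h(h(g(c, succ(d)))), P := leaf(leaf(h(g(c, succ(d))))) }, so W := leaf(h(g(c, succ(d)))).

leaf(h(g(c, succ(d))))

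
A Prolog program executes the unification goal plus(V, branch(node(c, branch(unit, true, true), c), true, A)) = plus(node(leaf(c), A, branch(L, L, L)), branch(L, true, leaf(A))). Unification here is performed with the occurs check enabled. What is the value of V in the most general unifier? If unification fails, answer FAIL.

FAIL

Decompose plus/2: V = node(leaf(c), A, branch(L, L, L)),  branch(node(c, branch(unit, true, true), c), true, A) = branch(L, true, leaf(A)).
Bind V := node(leaf(c), A, branch(L, L, L)); no other remaining equation mentions V.
Decompose branch/3: node(c, branch(unit, true, true), c) = L,  true = true,  A = leaf(A).
Bind L := node(c, branch(unit, true, true), c); no other remaining equation mentions L. Substituting into the earlier binding gives V := node(leaf(c), A, branch(node(c, branch(unit, true, true), c), node(c, branch(unit, true, true), c), node(c, branch(unit, true, true), c))).
Delete trivial equation true = true.
Occurs check fails: A occurs in leaf(A); the equation A = leaf(A) has no finite solution.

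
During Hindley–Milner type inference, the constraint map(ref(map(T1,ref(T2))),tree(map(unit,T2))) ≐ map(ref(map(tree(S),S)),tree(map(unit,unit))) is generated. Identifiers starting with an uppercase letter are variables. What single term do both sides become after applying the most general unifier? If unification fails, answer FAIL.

Decompose map/2: ref(map(T1,ref(T2))) ≐ ref(map(tree(S),S)),  tree(map(unit,T2)) ≐ tree(map(unit,unit)).
Decompose ref/1: map(T1,ref(T2)) ≐ map(tree(S),S).
Decompose map/2: T1 ≐ tree(S),  ref(T2) ≐ S.
Bind T1 := tree(S); no other remaining equation mentions T1.
Bind S := ref(T2); no other remaining equation mentions S. Substituting into the earlier binding gives T1 := tree(ref(T2)).
Decompose tree/1: map(unit,T2) ≐ map(unit,unit).
Decompose map/2: unit ≐ unit,  T2 ≐ unit.
Delete trivial equation unit ≐ unit.
Bind T2 := unit. Substituting into the earlier bindings gives T1 := tree(ref(unit)), S := ref(unit).
Applying the MGU to either side gives map(ref(map(tree(ref(unit)),ref(unit))),tree(map(unit,unit))).

map(ref(map(tree(ref(unit)),ref(unit))),tree(map(unit,unit)))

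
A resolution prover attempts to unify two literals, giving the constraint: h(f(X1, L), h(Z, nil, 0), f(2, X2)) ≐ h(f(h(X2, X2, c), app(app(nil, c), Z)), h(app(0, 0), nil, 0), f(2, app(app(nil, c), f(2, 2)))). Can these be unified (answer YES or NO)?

YES

Decompose h/3: f(X1, L) ≐ f(h(X2, X2, c), app(app(nil, c), Z)),  h(Z, nil, 0) ≐ h(app(0, 0), nil, 0),  f(2, X2) ≐ f(2, app(app(nil, c), f(2, 2))).
Decompose f/2: X1 ≐ h(X2, X2, c),  L ≐ app(app(nil, c), Z).
Bind X1 := h(X2, X2, c); no other remaining equation mentions X1.
Bind L := app(app(nil, c), Z); no other remaining equation mentions L.
Decompose h/3: Z ≐ app(0, 0),  nil ≐ nil,  0 ≐ 0.
Bind Z := app(0, 0); no other remaining equation mentions Z. Substituting into the earlier binding gives L := app(app(nil, c), app(0, 0)).
Delete trivial equation nil ≐ nil.
Delete trivial equation 0 ≐ 0.
Decompose f/2: 2 ≐ 2,  X2 ≐ app(app(nil, c), f(2, 2)).
Delete trivial equation 2 ≐ 2.
Bind X2 := app(app(nil, c), f(2, 2)). Substituting into the earlier binding gives X1 := h(app(app(nil, c), f(2, 2)), app(app(nil, c), f(2, 2)), c).
No equations remain and no clash or occurs-check failure arose, so a unifier exists.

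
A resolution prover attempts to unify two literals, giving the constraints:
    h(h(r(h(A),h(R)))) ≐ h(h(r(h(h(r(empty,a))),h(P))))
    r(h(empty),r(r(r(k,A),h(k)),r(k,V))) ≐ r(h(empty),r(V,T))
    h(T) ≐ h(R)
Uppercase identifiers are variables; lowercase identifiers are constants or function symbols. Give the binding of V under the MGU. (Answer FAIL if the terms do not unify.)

r(r(k,h(r(empty,a))),h(k))

Decompose h/1: h(r(h(A),h(R))) ≐ h(r(h(h(r(empty,a))),h(P))).
Decompose h/1: r(h(A),h(R)) ≐ r(h(h(r(empty,a))),h(P)).
Decompose r/2: h(A) ≐ h(h(r(empty,a))),  h(R) ≐ h(P).
Decompose h/1: A ≐ h(r(empty,a)).
Bind A := h(r(empty,a)); substituting into the one remaining equation that mentions A gives: r(h(empty),r(r(r(k,h(r(empty,a))),h(k)),r(k,V))) ≐ r(h(empty),r(V,T)).
Decompose h/1: R ≐ P.
Bind R := P; substituting into the one remaining equation that mentions R gives: h(T) ≐ h(P).
Decompose r/2: h(empty) ≐ h(empty),  r(r(r(k,h(r(empty,a))),h(k)),r(k,V)) ≐ r(V,T).
Delete trivial equation h(empty) ≐ h(empty).
Decompose r/2: r(r(k,h(r(empty,a))),h(k)) ≐ V,  r(k,V) ≐ T.
Bind V := r(r(k,h(r(empty,a))),h(k)); substituting into the one remaining equation that mentions V gives: r(k,r(r(k,h(r(empty,a))),h(k))) ≐ T.
Bind T := r(k,r(r(k,h(r(empty,a))),h(k))); substituting into the remaining equation gives: h(r(k,r(r(k,h(r(empty,a))),h(k)))) ≐ h(P).
Decompose h/1: r(k,r(r(k,h(r(empty,a))),h(k))) ≐ P.
Bind P := r(k,r(r(k,h(r(empty,a))),h(k))). Substituting into the earlier binding gives R := r(k,r(r(k,h(r(empty,a))),h(k))).
MGU = { A ↦ h(r(empty,a)), R ↦ r(k,r(r(k,h(r(empty,a))),h(k))), V ↦ r(r(k,h(r(empty,a))),h(k)), T ↦ r(k,r(r(k,h(r(empty,a))),h(k))), P ↦ r(k,r(r(k,h(r(empty,a))),h(k))) }, so V ↦ r(r(k,h(r(empty,a))),h(k)).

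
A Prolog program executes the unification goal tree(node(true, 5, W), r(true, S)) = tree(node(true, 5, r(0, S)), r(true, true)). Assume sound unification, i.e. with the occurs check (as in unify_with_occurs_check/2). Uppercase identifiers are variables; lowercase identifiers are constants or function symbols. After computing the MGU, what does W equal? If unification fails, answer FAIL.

Decompose tree/2: node(true, 5, W) = node(true, 5, r(0, S)),  r(true, S) = r(true, true).
Decompose node/3: true = true,  5 = 5,  W = r(0, S).
Delete trivial equation true = true.
Delete trivial equation 5 = 5.
Bind W := r(0, S); no other remaining equation mentions W.
Decompose r/2: true = true,  S = true.
Delete trivial equation true = true.
Bind S := true. Substituting into the earlier binding gives W := r(0, true).
MGU = { W -> r(0, true), S -> true }, so W -> r(0, true).

r(0, true)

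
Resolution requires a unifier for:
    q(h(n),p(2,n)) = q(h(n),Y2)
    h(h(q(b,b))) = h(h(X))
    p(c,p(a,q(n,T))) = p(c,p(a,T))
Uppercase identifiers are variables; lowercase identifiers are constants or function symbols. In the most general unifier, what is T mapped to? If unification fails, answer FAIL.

Decompose q/2: h(n) = h(n),  p(2,n) = Y2.
Delete trivial equation h(n) = h(n).
Bind Y2 := p(2,n); no other remaining equation mentions Y2.
Decompose h/1: h(q(b,b)) = h(X).
Decompose h/1: q(b,b) = X.
Bind X := q(b,b); no other remaining equation mentions X.
Decompose p/2: c = c,  p(a,q(n,T)) = p(a,T).
Delete trivial equation c = c.
Decompose p/2: a = a,  q(n,T) = T.
Delete trivial equation a = a.
Occurs check fails: T occurs in q(n,T); the equation T = q(n,T) has no finite solution.

FAIL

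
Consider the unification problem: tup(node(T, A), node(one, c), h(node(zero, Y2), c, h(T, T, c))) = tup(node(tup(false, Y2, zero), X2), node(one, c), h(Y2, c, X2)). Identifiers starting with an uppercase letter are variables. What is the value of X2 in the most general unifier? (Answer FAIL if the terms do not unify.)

Decompose tup/3: node(T, A) = node(tup(false, Y2, zero), X2),  node(one, c) = node(one, c),  h(node(zero, Y2), c, h(T, T, c)) = h(Y2, c, X2).
Decompose node/2: T = tup(false, Y2, zero),  A = X2.
Bind T := tup(false, Y2, zero); substituting into the one remaining equation that mentions T gives: h(node(zero, Y2), c, h(tup(false, Y2, zero), tup(false, Y2, zero), c)) = h(Y2, c, X2).
Bind A := X2; no other remaining equation mentions A.
Delete trivial equation node(one, c) = node(one, c).
Decompose h/3: node(zero, Y2) = Y2,  c = c,  h(tup(false, Y2, zero), tup(false, Y2, zero), c) = X2.
Occurs check fails: Y2 occurs in node(zero, Y2); the equation Y2 = node(zero, Y2) has no finite solution.

FAIL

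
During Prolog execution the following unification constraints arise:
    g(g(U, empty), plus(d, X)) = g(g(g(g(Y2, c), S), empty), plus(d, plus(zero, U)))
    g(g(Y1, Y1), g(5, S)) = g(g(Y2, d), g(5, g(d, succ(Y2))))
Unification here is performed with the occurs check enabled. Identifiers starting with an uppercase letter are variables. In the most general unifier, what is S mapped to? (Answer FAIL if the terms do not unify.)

Decompose g/2: g(U, empty) = g(g(g(Y2, c), S), empty),  plus(d, X) = plus(d, plus(zero, U)).
Decompose g/2: U = g(g(Y2, c), S),  empty = empty.
Bind U := g(g(Y2, c), S); substituting into the one remaining equation that mentions U gives: plus(d, X) = plus(d, plus(zero, g(g(Y2, c), S))).
Delete trivial equation empty = empty.
Decompose plus/2: d = d,  X = plus(zero, g(g(Y2, c), S)).
Delete trivial equation d = d.
Bind X := plus(zero, g(g(Y2, c), S)); no other remaining equation mentions X.
Decompose g/2: g(Y1, Y1) = g(Y2, d),  g(5, S) = g(5, g(d, succ(Y2))).
Decompose g/2: Y1 = Y2,  Y1 = d.
Bind Y1 := Y2; substituting into the one remaining equation that mentions Y1 gives: Y2 = d.
Bind Y2 := d; substituting into the remaining equation gives: g(5, S) = g(5, g(d, succ(d))). Substituting into the earlier bindings gives U := g(g(d, c), S), X := plus(zero, g(g(d, c), S)), Y1 := d.
Decompose g/2: 5 = 5,  S = g(d, succ(d)).
Delete trivial equation 5 = 5.
Bind S := g(d, succ(d)). Substituting into the earlier bindings gives U := g(g(d, c), g(d, succ(d))), X := plus(zero, g(g(d, c), g(d, succ(d)))).
MGU = { U -> g(g(d, c), g(d, succ(d))), X -> plus(zero, g(g(d, c), g(d, succ(d)))), Y1 -> d, Y2 -> d, S -> g(d, succ(d)) }, so S -> g(d, succ(d)).

g(d, succ(d))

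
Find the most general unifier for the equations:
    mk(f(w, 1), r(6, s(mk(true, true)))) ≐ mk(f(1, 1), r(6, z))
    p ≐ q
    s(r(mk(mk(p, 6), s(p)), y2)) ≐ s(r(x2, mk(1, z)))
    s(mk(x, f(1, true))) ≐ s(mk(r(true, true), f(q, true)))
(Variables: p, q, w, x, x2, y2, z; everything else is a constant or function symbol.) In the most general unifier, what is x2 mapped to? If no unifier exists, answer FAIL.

Decompose mk/2: f(w, 1) ≐ f(1, 1),  r(6, s(mk(true, true))) ≐ r(6, z).
Decompose f/2: w ≐ 1,  1 ≐ 1.
Bind w := 1; no other remaining equation mentions w.
Delete trivial equation 1 ≐ 1.
Decompose r/2: 6 ≐ 6,  s(mk(true, true)) ≐ z.
Delete trivial equation 6 ≐ 6.
Bind z := s(mk(true, true)); substituting into the one remaining equation that mentions z gives: s(r(mk(mk(p, 6), s(p)), y2)) ≐ s(r(x2, mk(1, s(mk(true, true))))).
Bind p := q; substituting into the one remaining equation that mentions p gives: s(r(mk(mk(q, 6), s(q)), y2)) ≐ s(r(x2, mk(1, s(mk(true, true))))).
Decompose s/1: r(mk(mk(q, 6), s(q)), y2) ≐ r(x2, mk(1, s(mk(true, true)))).
Decompose r/2: mk(mk(q, 6), s(q)) ≐ x2,  y2 ≐ mk(1, s(mk(true, true))).
Bind x2 := mk(mk(q, 6), s(q)); no other remaining equation mentions x2.
Bind y2 := mk(1, s(mk(true, true))); no other remaining equation mentions y2.
Decompose s/1: mk(x, f(1, true)) ≐ mk(r(true, true), f(q, true)).
Decompose mk/2: x ≐ r(true, true),  f(1, true) ≐ f(q, true).
Bind x := r(true, true); no other remaining equation mentions x.
Decompose f/2: 1 ≐ q,  true ≐ true.
Bind q := 1; no other remaining equation mentions q. Substituting into the earlier bindings gives p := 1, x2 := mk(mk(1, 6), s(1)).
Delete trivial equation true ≐ true.
MGU = { w -> 1, z -> s(mk(true, true)), p -> 1, x2 -> mk(mk(1, 6), s(1)), y2 -> mk(1, s(mk(true, true))), x -> r(true, true), q -> 1 }, so x2 -> mk(mk(1, 6), s(1)).

mk(mk(1, 6), s(1))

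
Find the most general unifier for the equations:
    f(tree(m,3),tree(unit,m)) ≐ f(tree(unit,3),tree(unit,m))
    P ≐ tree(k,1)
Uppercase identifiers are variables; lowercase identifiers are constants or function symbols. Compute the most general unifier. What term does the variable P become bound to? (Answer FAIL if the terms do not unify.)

Decompose f/2: tree(m,3) ≐ tree(unit,3),  tree(unit,m) ≐ tree(unit,m).
Decompose tree/2: m ≐ unit,  3 ≐ 3.
Clash: constants m and unit differ; no unifier exists.

FAIL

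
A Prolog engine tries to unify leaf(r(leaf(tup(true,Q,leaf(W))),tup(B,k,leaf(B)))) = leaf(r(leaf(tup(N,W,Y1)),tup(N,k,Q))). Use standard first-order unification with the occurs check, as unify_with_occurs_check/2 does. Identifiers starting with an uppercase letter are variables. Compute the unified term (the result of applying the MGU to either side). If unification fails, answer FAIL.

Decompose leaf/1: r(leaf(tup(true,Q,leaf(W))),tup(B,k,leaf(B))) = r(leaf(tup(N,W,Y1)),tup(N,k,Q)).
Decompose r/2: leaf(tup(true,Q,leaf(W))) = leaf(tup(N,W,Y1)),  tup(B,k,leaf(B)) = tup(N,k,Q).
Decompose leaf/1: tup(true,Q,leaf(W)) = tup(N,W,Y1).
Decompose tup/3: true = N,  Q = W,  leaf(W) = Y1.
Bind N := true; substituting into the one remaining equation that mentions N gives: tup(B,k,leaf(B)) = tup(true,k,Q).
Bind Q := W; substituting into the one remaining equation that mentions Q gives: tup(B,k,leaf(B)) = tup(true,k,W).
Bind Y1 := leaf(W); no other remaining equation mentions Y1.
Decompose tup/3: B = true,  k = k,  leaf(B) = W.
Bind B := true; substituting into the one remaining equation that mentions B gives: leaf(true) = W.
Delete trivial equation k = k.
Bind W := leaf(true). Substituting into the earlier bindings gives Q := leaf(true), Y1 := leaf(leaf(true)).
Applying the MGU to either side gives leaf(r(leaf(tup(true,leaf(true),leaf(leaf(true)))),tup(true,k,leaf(true)))).

leaf(r(leaf(tup(true,leaf(true),leaf(leaf(true)))),tup(true,k,leaf(true))))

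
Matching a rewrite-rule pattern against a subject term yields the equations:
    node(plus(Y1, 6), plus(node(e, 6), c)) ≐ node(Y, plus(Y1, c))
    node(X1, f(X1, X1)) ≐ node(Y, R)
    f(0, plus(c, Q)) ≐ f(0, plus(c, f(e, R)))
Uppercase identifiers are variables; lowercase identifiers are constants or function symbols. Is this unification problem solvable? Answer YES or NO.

Decompose node/2: plus(Y1, 6) ≐ Y,  plus(node(e, 6), c) ≐ plus(Y1, c).
Bind Y := plus(Y1, 6); substituting into the one remaining equation that mentions Y gives: node(X1, f(X1, X1)) ≐ node(plus(Y1, 6), R).
Decompose plus/2: node(e, 6) ≐ Y1,  c ≐ c.
Bind Y1 := node(e, 6); substituting into the one remaining equation that mentions Y1 gives: node(X1, f(X1, X1)) ≐ node(plus(node(e, 6), 6), R). Substituting into the earlier binding gives Y := plus(node(e, 6), 6).
Delete trivial equation c ≐ c.
Decompose node/2: X1 ≐ plus(node(e, 6), 6),  f(X1, X1) ≐ R.
Bind X1 := plus(node(e, 6), 6); substituting into the one remaining equation that mentions X1 gives: f(plus(node(e, 6), 6), plus(node(e, 6), 6)) ≐ R.
Bind R := f(plus(node(e, 6), 6), plus(node(e, 6), 6)); substituting into the remaining equation gives: f(0, plus(c, Q)) ≐ f(0, plus(c, f(e, f(plus(node(e, 6), 6), plus(node(e, 6), 6))))).
Decompose f/2: 0 ≐ 0,  plus(c, Q) ≐ plus(c, f(e, f(plus(node(e, 6), 6), plus(node(e, 6), 6)))).
Delete trivial equation 0 ≐ 0.
Decompose plus/2: c ≐ c,  Q ≐ f(e, f(plus(node(e, 6), 6), plus(node(e, 6), 6))).
Delete trivial equation c ≐ c.
Bind Q := f(e, f(plus(node(e, 6), 6), plus(node(e, 6), 6))).
No equations remain and no clash or occurs-check failure arose, so a unifier exists.

YES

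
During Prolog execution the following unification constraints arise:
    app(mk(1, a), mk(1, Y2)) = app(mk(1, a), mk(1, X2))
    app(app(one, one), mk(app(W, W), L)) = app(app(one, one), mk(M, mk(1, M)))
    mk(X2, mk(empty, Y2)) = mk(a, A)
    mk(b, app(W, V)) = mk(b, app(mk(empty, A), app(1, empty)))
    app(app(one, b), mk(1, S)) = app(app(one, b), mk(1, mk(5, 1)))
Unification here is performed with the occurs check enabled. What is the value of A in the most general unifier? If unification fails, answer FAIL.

mk(empty, a)

Decompose app/2: mk(1, a) = mk(1, a),  mk(1, Y2) = mk(1, X2).
Delete trivial equation mk(1, a) = mk(1, a).
Decompose mk/2: 1 = 1,  Y2 = X2.
Delete trivial equation 1 = 1.
Bind Y2 := X2; substituting into the one remaining equation that mentions Y2 gives: mk(X2, mk(empty, X2)) = mk(a, A).
Decompose app/2: app(one, one) = app(one, one),  mk(app(W, W), L) = mk(M, mk(1, M)).
Delete trivial equation app(one, one) = app(one, one).
Decompose mk/2: app(W, W) = M,  L = mk(1, M).
Bind M := app(W, W); substituting into the one remaining equation that mentions M gives: L = mk(1, app(W, W)).
Bind L := mk(1, app(W, W)); no other remaining equation mentions L.
Decompose mk/2: X2 = a,  mk(empty, X2) = A.
Bind X2 := a; substituting into the one remaining equation that mentions X2 gives: mk(empty, a) = A. Substituting into the earlier binding gives Y2 := a.
Bind A := mk(empty, a); substituting into the one remaining equation that mentions A gives: mk(b, app(W, V)) = mk(b, app(mk(empty, mk(empty, a)), app(1, empty))).
Decompose mk/2: b = b,  app(W, V) = app(mk(empty, mk(empty, a)), app(1, empty)).
Delete trivial equation b = b.
Decompose app/2: W = mk(empty, mk(empty, a)),  V = app(1, empty).
Bind W := mk(empty, mk(empty, a)); no other remaining equation mentions W. Substituting into the earlier bindings gives M := app(mk(empty, mk(empty, a)), mk(empty, mk(empty, a))), L := mk(1, app(mk(empty, mk(empty, a)), mk(empty, mk(empty, a)))).
Bind V := app(1, empty); no other remaining equation mentions V.
Decompose app/2: app(one, b) = app(one, b),  mk(1, S) = mk(1, mk(5, 1)).
Delete trivial equation app(one, b) = app(one, b).
Decompose mk/2: 1 = 1,  S = mk(5, 1).
Delete trivial equation 1 = 1.
Bind S := mk(5, 1).
MGU = { Y2 ↦ a, M ↦ app(mk(empty, mk(empty, a)), mk(empty, mk(empty, a))), L ↦ mk(1, app(mk(empty, mk(empty, a)), mk(empty, mk(empty, a)))), X2 ↦ a, A ↦ mk(empty, a), W ↦ mk(empty, mk(empty, a)), V ↦ app(1, empty), S ↦ mk(5, 1) }, so A ↦ mk(empty, a).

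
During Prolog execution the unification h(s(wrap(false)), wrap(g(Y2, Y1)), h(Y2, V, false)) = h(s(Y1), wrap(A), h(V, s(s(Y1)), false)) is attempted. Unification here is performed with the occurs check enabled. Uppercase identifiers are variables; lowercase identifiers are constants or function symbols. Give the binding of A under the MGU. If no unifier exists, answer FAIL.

Decompose h/3: s(wrap(false)) = s(Y1),  wrap(g(Y2, Y1)) = wrap(A),  h(Y2, V, false) = h(V, s(s(Y1)), false).
Decompose s/1: wrap(false) = Y1.
Bind Y1 := wrap(false); substituting into the remaining equations gives: wrap(g(Y2, wrap(false))) = wrap(A),  h(Y2, V, false) = h(V, s(s(wrap(false))), false).
Decompose wrap/1: g(Y2, wrap(false)) = A.
Bind A := g(Y2, wrap(false)); no other remaining equation mentions A.
Decompose h/3: Y2 = V,  V = s(s(wrap(false))),  false = false.
Bind Y2 := V; no other remaining equation mentions Y2. Substituting into the earlier binding gives A := g(V, wrap(false)).
Bind V := s(s(wrap(false))); no other remaining equation mentions V. Substituting into the earlier bindings gives A := g(s(s(wrap(false))), wrap(false)), Y2 := s(s(wrap(false))).
Delete trivial equation false = false.
MGU = { Y1 -> wrap(false), A -> g(s(s(wrap(false))), wrap(false)), Y2 -> s(s(wrap(false))), V -> s(s(wrap(false))) }, so A -> g(s(s(wrap(false))), wrap(false)).

g(s(s(wrap(false))), wrap(false))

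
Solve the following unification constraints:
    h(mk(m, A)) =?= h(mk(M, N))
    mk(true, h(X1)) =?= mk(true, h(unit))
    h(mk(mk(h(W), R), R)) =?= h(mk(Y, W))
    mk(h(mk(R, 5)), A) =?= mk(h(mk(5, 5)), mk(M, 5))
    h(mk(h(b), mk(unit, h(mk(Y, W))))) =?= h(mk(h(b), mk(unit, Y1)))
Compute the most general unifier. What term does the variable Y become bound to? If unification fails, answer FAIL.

mk(h(5), 5)

Decompose h/1: mk(m, A) =?= mk(M, N).
Decompose mk/2: m =?= M,  A =?= N.
Bind M := m; substituting into the one remaining equation that mentions M gives: mk(h(mk(R, 5)), A) =?= mk(h(mk(5, 5)), mk(m, 5)).
Bind A := N; substituting into the one remaining equation that mentions A gives: mk(h(mk(R, 5)), N) =?= mk(h(mk(5, 5)), mk(m, 5)).
Decompose mk/2: true =?= true,  h(X1) =?= h(unit).
Delete trivial equation true =?= true.
Decompose h/1: X1 =?= unit.
Bind X1 := unit; no other remaining equation mentions X1.
Decompose h/1: mk(mk(h(W), R), R) =?= mk(Y, W).
Decompose mk/2: mk(h(W), R) =?= Y,  R =?= W.
Bind Y := mk(h(W), R); substituting into the one remaining equation that mentions Y gives: h(mk(h(b), mk(unit, h(mk(mk(h(W), R), W))))) =?= h(mk(h(b), mk(unit, Y1))).
Bind R := W; substituting into the remaining equations gives: mk(h(mk(W, 5)), N) =?= mk(h(mk(5, 5)), mk(m, 5)),  h(mk(h(b), mk(unit, h(mk(mk(h(W), W), W))))) =?= h(mk(h(b), mk(unit, Y1))). Substituting into the earlier binding gives Y := mk(h(W), W).
Decompose mk/2: h(mk(W, 5)) =?= h(mk(5, 5)),  N =?= mk(m, 5).
Decompose h/1: mk(W, 5) =?= mk(5, 5).
Decompose mk/2: W =?= 5,  5 =?= 5.
Bind W := 5; substituting into the one remaining equation that mentions W gives: h(mk(h(b), mk(unit, h(mk(mk(h(5), 5), 5))))) =?= h(mk(h(b), mk(unit, Y1))). Substituting into the earlier bindings gives Y := mk(h(5), 5), R := 5.
Delete trivial equation 5 =?= 5.
Bind N := mk(m, 5); no other remaining equation mentions N. Substituting into the earlier binding gives A := mk(m, 5).
Decompose h/1: mk(h(b), mk(unit, h(mk(mk(h(5), 5), 5)))) =?= mk(h(b), mk(unit, Y1)).
Decompose mk/2: h(b) =?= h(b),  mk(unit, h(mk(mk(h(5), 5), 5))) =?= mk(unit, Y1).
Delete trivial equation h(b) =?= h(b).
Decompose mk/2: unit =?= unit,  h(mk(mk(h(5), 5), 5)) =?= Y1.
Delete trivial equation unit =?= unit.
Bind Y1 := h(mk(mk(h(5), 5), 5)).
MGU = { M ↦ m, A ↦ mk(m, 5), X1 ↦ unit, Y ↦ mk(h(5), 5), R ↦ 5, W ↦ 5, N ↦ mk(m, 5), Y1 ↦ h(mk(mk(h(5), 5), 5)) }, so Y ↦ mk(h(5), 5).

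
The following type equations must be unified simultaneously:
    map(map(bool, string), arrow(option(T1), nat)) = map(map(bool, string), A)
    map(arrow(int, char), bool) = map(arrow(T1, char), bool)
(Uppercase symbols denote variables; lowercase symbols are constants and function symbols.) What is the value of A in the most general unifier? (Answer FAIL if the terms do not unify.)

Decompose map/2: map(bool, string) = map(bool, string),  arrow(option(T1), nat) = A.
Delete trivial equation map(bool, string) = map(bool, string).
Bind A := arrow(option(T1), nat); no other remaining equation mentions A.
Decompose map/2: arrow(int, char) = arrow(T1, char),  bool = bool.
Decompose arrow/2: int = T1,  char = char.
Bind T1 := int; no other remaining equation mentions T1. Substituting into the earlier binding gives A := arrow(option(int), nat).
Delete trivial equation char = char.
Delete trivial equation bool = bool.
MGU = { A := arrow(option(int), nat), T1 := int }, so A := arrow(option(int), nat).

arrow(option(int), nat)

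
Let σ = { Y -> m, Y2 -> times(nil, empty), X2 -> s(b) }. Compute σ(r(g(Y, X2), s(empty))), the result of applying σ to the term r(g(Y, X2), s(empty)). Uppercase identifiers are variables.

r(g(m, s(b)), s(empty))

Replace each occurrence of Y with m.
Replace each occurrence of X2 with s(b).
Result: r(g(m, s(b)), s(empty)).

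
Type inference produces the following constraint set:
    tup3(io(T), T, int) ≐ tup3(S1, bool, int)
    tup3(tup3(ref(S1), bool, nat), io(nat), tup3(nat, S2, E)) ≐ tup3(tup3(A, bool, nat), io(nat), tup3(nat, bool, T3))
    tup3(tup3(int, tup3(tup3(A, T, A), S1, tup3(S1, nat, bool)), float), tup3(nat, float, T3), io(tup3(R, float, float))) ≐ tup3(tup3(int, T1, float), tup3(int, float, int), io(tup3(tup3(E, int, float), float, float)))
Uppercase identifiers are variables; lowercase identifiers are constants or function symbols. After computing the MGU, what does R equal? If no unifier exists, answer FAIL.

FAIL

Decompose tup3/3: io(T) ≐ S1,  T ≐ bool,  int ≐ int.
Bind S1 := io(T); substituting into the 2 remaining equations that mention S1 gives: tup3(tup3(ref(io(T)), bool, nat), io(nat), tup3(nat, S2, E)) ≐ tup3(tup3(A, bool, nat), io(nat), tup3(nat, bool, T3)),  tup3(tup3(int, tup3(tup3(A, T, A), io(T), tup3(io(T), nat, bool)), float), tup3(nat, float, T3), io(tup3(R, float, float))) ≐ tup3(tup3(int, T1, float), tup3(int, float, int), io(tup3(tup3(E, int, float), float, float))).
Bind T := bool; substituting into the 2 remaining equations that mention T gives: tup3(tup3(ref(io(bool)), bool, nat), io(nat), tup3(nat, S2, E)) ≐ tup3(tup3(A, bool, nat), io(nat), tup3(nat, bool, T3)),  tup3(tup3(int, tup3(tup3(A, bool, A), io(bool), tup3(io(bool), nat, bool)), float), tup3(nat, float, T3), io(tup3(R, float, float))) ≐ tup3(tup3(int, T1, float), tup3(int, float, int), io(tup3(tup3(E, int, float), float, float))). Substituting into the earlier binding gives S1 := io(bool).
Delete trivial equation int ≐ int.
Decompose tup3/3: tup3(ref(io(bool)), bool, nat) ≐ tup3(A, bool, nat),  io(nat) ≐ io(nat),  tup3(nat, S2, E) ≐ tup3(nat, bool, T3).
Decompose tup3/3: ref(io(bool)) ≐ A,  bool ≐ bool,  nat ≐ nat.
Bind A := ref(io(bool)); substituting into the one remaining equation that mentions A gives: tup3(tup3(int, tup3(tup3(ref(io(bool)), bool, ref(io(bool))), io(bool), tup3(io(bool), nat, bool)), float), tup3(nat, float, T3), io(tup3(R, float, float))) ≐ tup3(tup3(int, T1, float), tup3(int, float, int), io(tup3(tup3(E, int, float), float, float))).
Delete trivial equation bool ≐ bool.
Delete trivial equation nat ≐ nat.
Delete trivial equation io(nat) ≐ io(nat).
Decompose tup3/3: nat ≐ nat,  S2 ≐ bool,  E ≐ T3.
Delete trivial equation nat ≐ nat.
Bind S2 := bool; no other remaining equation mentions S2.
Bind E := T3; substituting into the remaining equation gives: tup3(tup3(int, tup3(tup3(ref(io(bool)), bool, ref(io(bool))), io(bool), tup3(io(bool), nat, bool)), float), tup3(nat, float, T3), io(tup3(R, float, float))) ≐ tup3(tup3(int, T1, float), tup3(int, float, int), io(tup3(tup3(T3, int, float), float, float))).
Decompose tup3/3: tup3(int, tup3(tup3(ref(io(bool)), bool, ref(io(bool))), io(bool), tup3(io(bool), nat, bool)), float) ≐ tup3(int, T1, float),  tup3(nat, float, T3) ≐ tup3(int, float, int),  io(tup3(R, float, float)) ≐ io(tup3(tup3(T3, int, float), float, float)).
Decompose tup3/3: int ≐ int,  tup3(tup3(ref(io(bool)), bool, ref(io(bool))), io(bool), tup3(io(bool), nat, bool)) ≐ T1,  float ≐ float.
Delete trivial equation int ≐ int.
Bind T1 := tup3(tup3(ref(io(bool)), bool, ref(io(bool))), io(bool), tup3(io(bool), nat, bool)); no other remaining equation mentions T1.
Delete trivial equation float ≐ float.
Decompose tup3/3: nat ≐ int,  float ≐ float,  T3 ≐ int.
Clash: constants nat and int differ; no unifier exists.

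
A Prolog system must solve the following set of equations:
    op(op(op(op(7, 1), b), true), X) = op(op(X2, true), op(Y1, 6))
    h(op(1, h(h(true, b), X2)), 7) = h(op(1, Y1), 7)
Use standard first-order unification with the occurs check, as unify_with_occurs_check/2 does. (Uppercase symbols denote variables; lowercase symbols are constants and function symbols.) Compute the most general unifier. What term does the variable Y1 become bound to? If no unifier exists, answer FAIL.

h(h(true, b), op(op(7, 1), b))

Decompose op/2: op(op(op(7, 1), b), true) = op(X2, true),  X = op(Y1, 6).
Decompose op/2: op(op(7, 1), b) = X2,  true = true.
Bind X2 := op(op(7, 1), b); substituting into the one remaining equation that mentions X2 gives: h(op(1, h(h(true, b), op(op(7, 1), b))), 7) = h(op(1, Y1), 7).
Delete trivial equation true = true.
Bind X := op(Y1, 6); no other remaining equation mentions X.
Decompose h/2: op(1, h(h(true, b), op(op(7, 1), b))) = op(1, Y1),  7 = 7.
Decompose op/2: 1 = 1,  h(h(true, b), op(op(7, 1), b)) = Y1.
Delete trivial equation 1 = 1.
Bind Y1 := h(h(true, b), op(op(7, 1), b)); no other remaining equation mentions Y1. Substituting into the earlier binding gives X := op(h(h(true, b), op(op(7, 1), b)), 6).
Delete trivial equation 7 = 7.
MGU = { X2 -> op(op(7, 1), b), X -> op(h(h(true, b), op(op(7, 1), b)), 6), Y1 -> h(h(true, b), op(op(7, 1), b)) }, so Y1 -> h(h(true, b), op(op(7, 1), b)).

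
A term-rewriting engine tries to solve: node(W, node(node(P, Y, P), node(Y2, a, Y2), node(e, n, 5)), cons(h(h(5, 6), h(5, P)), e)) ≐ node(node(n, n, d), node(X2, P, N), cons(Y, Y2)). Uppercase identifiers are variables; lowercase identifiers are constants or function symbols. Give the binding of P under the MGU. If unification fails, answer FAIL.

node(e, a, e)

Decompose node/3: W ≐ node(n, n, d),  node(node(P, Y, P), node(Y2, a, Y2), node(e, n, 5)) ≐ node(X2, P, N),  cons(h(h(5, 6), h(5, P)), e) ≐ cons(Y, Y2).
Bind W := node(n, n, d); no other remaining equation mentions W.
Decompose node/3: node(P, Y, P) ≐ X2,  node(Y2, a, Y2) ≐ P,  node(e, n, 5) ≐ N.
Bind X2 := node(P, Y, P); no other remaining equation mentions X2.
Bind P := node(Y2, a, Y2); substituting into the one remaining equation that mentions P gives: cons(h(h(5, 6), h(5, node(Y2, a, Y2))), e) ≐ cons(Y, Y2). Substituting into the earlier binding gives X2 := node(node(Y2, a, Y2), Y, node(Y2, a, Y2)).
Bind N := node(e, n, 5); no other remaining equation mentions N.
Decompose cons/2: h(h(5, 6), h(5, node(Y2, a, Y2))) ≐ Y,  e ≐ Y2.
Bind Y := h(h(5, 6), h(5, node(Y2, a, Y2))); no other remaining equation mentions Y. Substituting into the earlier binding gives X2 := node(node(Y2, a, Y2), h(h(5, 6), h(5, node(Y2, a, Y2))), node(Y2, a, Y2)).
Bind Y2 := e. Substituting into the earlier bindings gives X2 := node(node(e, a, e), h(h(5, 6), h(5, node(e, a, e))), node(e, a, e)), P := node(e, a, e), Y := h(h(5, 6), h(5, node(e, a, e))).
MGU = { W := node(n, n, d), X2 := node(node(e, a, e), h(h(5, 6), h(5, node(e, a, e))), node(e, a, e)), P := node(e, a, e), N := node(e, n, 5), Y := h(h(5, 6), h(5, node(e, a, e))), Y2 := e }, so P := node(e, a, e).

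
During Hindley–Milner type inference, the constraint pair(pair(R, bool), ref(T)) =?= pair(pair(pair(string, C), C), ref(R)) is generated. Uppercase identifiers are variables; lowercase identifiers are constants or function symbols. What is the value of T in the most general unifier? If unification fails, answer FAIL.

pair(string, bool)

Decompose pair/2: pair(R, bool) =?= pair(pair(string, C), C),  ref(T) =?= ref(R).
Decompose pair/2: R =?= pair(string, C),  bool =?= C.
Bind R := pair(string, C); substituting into the one remaining equation that mentions R gives: ref(T) =?= ref(pair(string, C)).
Bind C := bool; substituting into the remaining equation gives: ref(T) =?= ref(pair(string, bool)). Substituting into the earlier binding gives R := pair(string, bool).
Decompose ref/1: T =?= pair(string, bool).
Bind T := pair(string, bool).
MGU = { R ↦ pair(string, bool), C ↦ bool, T ↦ pair(string, bool) }, so T ↦ pair(string, bool).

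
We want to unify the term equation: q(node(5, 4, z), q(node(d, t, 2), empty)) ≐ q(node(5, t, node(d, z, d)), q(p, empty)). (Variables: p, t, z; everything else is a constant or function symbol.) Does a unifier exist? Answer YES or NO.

Decompose q/2: node(5, 4, z) ≐ node(5, t, node(d, z, d)),  q(node(d, t, 2), empty) ≐ q(p, empty).
Decompose node/3: 5 ≐ 5,  4 ≐ t,  z ≐ node(d, z, d).
Delete trivial equation 5 ≐ 5.
Bind t := 4; substituting into the one remaining equation that mentions t gives: q(node(d, 4, 2), empty) ≐ q(p, empty).
Occurs check fails: z occurs in node(d, z, d); the equation z ≐ node(d, z, d) has no finite solution.

NO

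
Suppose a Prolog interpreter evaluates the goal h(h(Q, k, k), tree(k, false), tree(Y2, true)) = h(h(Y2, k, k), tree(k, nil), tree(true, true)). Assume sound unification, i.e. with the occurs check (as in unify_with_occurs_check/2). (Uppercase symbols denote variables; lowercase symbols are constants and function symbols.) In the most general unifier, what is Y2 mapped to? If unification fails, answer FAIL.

FAIL

Decompose h/3: h(Q, k, k) = h(Y2, k, k),  tree(k, false) = tree(k, nil),  tree(Y2, true) = tree(true, true).
Decompose h/3: Q = Y2,  k = k,  k = k.
Bind Q := Y2; no other remaining equation mentions Q.
Delete trivial equation k = k.
Delete trivial equation k = k.
Decompose tree/2: k = k,  false = nil.
Delete trivial equation k = k.
Clash: constants false and nil differ; no unifier exists.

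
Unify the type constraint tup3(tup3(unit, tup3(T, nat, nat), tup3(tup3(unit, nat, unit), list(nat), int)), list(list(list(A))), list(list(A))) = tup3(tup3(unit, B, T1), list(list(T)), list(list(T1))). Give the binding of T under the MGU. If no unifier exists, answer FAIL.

list(tup3(tup3(unit, nat, unit), list(nat), int))

Decompose tup3/3: tup3(unit, tup3(T, nat, nat), tup3(tup3(unit, nat, unit), list(nat), int)) = tup3(unit, B, T1),  list(list(list(A))) = list(list(T)),  list(list(A)) = list(list(T1)).
Decompose tup3/3: unit = unit,  tup3(T, nat, nat) = B,  tup3(tup3(unit, nat, unit), list(nat), int) = T1.
Delete trivial equation unit = unit.
Bind B := tup3(T, nat, nat); no other remaining equation mentions B.
Bind T1 := tup3(tup3(unit, nat, unit), list(nat), int); substituting into the one remaining equation that mentions T1 gives: list(list(A)) = list(list(tup3(tup3(unit, nat, unit), list(nat), int))).
Decompose list/1: list(list(A)) = list(T).
Decompose list/1: list(A) = T.
Bind T := list(A); no other remaining equation mentions T. Substituting into the earlier binding gives B := tup3(list(A), nat, nat).
Decompose list/1: list(A) = list(tup3(tup3(unit, nat, unit), list(nat), int)).
Decompose list/1: A = tup3(tup3(unit, nat, unit), list(nat), int).
Bind A := tup3(tup3(unit, nat, unit), list(nat), int). Substituting into the earlier bindings gives B := tup3(list(tup3(tup3(unit, nat, unit), list(nat), int)), nat, nat), T := list(tup3(tup3(unit, nat, unit), list(nat), int)).
MGU = { B -> tup3(list(tup3(tup3(unit, nat, unit), list(nat), int)), nat, nat), T1 -> tup3(tup3(unit, nat, unit), list(nat), int), T -> list(tup3(tup3(unit, nat, unit), list(nat), int)), A -> tup3(tup3(unit, nat, unit), list(nat), int) }, so T -> list(tup3(tup3(unit, nat, unit), list(nat), int)).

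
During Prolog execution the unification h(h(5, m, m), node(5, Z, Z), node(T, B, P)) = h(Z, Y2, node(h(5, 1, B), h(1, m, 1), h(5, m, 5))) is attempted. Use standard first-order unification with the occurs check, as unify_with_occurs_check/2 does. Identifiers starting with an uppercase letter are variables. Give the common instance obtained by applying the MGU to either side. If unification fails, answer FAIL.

h(h(5, m, m), node(5, h(5, m, m), h(5, m, m)), node(h(5, 1, h(1, m, 1)), h(1, m, 1), h(5, m, 5)))

Decompose h/3: h(5, m, m) = Z,  node(5, Z, Z) = Y2,  node(T, B, P) = node(h(5, 1, B), h(1, m, 1), h(5, m, 5)).
Bind Z := h(5, m, m); substituting into the one remaining equation that mentions Z gives: node(5, h(5, m, m), h(5, m, m)) = Y2.
Bind Y2 := node(5, h(5, m, m), h(5, m, m)); no other remaining equation mentions Y2.
Decompose node/3: T = h(5, 1, B),  B = h(1, m, 1),  P = h(5, m, 5).
Bind T := h(5, 1, B); no other remaining equation mentions T.
Bind B := h(1, m, 1); no other remaining equation mentions B. Substituting into the earlier binding gives T := h(5, 1, h(1, m, 1)).
Bind P := h(5, m, 5).
Applying the MGU to either side gives h(h(5, m, m), node(5, h(5, m, m), h(5, m, m)), node(h(5, 1, h(1, m, 1)), h(1, m, 1), h(5, m, 5))).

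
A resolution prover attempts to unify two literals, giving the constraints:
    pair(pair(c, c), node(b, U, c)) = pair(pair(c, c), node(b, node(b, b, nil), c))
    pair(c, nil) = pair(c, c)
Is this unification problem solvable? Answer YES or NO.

NO

Decompose pair/2: pair(c, c) = pair(c, c),  node(b, U, c) = node(b, node(b, b, nil), c).
Delete trivial equation pair(c, c) = pair(c, c).
Decompose node/3: b = b,  U = node(b, b, nil),  c = c.
Delete trivial equation b = b.
Bind U := node(b, b, nil); no other remaining equation mentions U.
Delete trivial equation c = c.
Decompose pair/2: c = c,  nil = c.
Delete trivial equation c = c.
Clash: constants nil and c differ; no unifier exists.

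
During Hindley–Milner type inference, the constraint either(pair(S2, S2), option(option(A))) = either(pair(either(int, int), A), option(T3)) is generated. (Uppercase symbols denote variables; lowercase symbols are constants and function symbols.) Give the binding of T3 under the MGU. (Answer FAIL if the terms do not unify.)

Decompose either/2: pair(S2, S2) = pair(either(int, int), A),  option(option(A)) = option(T3).
Decompose pair/2: S2 = either(int, int),  S2 = A.
Bind S2 := either(int, int); substituting into the one remaining equation that mentions S2 gives: either(int, int) = A.
Bind A := either(int, int); substituting into the remaining equation gives: option(option(either(int, int))) = option(T3).
Decompose option/1: option(either(int, int)) = T3.
Bind T3 := option(either(int, int)).
MGU = { S2 -> either(int, int), A -> either(int, int), T3 -> option(either(int, int)) }, so T3 -> option(either(int, int)).

option(either(int, int))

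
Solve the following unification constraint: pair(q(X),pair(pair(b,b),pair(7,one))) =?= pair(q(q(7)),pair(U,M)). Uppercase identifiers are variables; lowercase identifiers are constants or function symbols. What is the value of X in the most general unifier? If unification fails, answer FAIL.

Decompose pair/2: q(X) =?= q(q(7)),  pair(pair(b,b),pair(7,one)) =?= pair(U,M).
Decompose q/1: X =?= q(7).
Bind X := q(7); no other remaining equation mentions X.
Decompose pair/2: pair(b,b) =?= U,  pair(7,one) =?= M.
Bind U := pair(b,b); no other remaining equation mentions U.
Bind M := pair(7,one).
MGU = { X -> q(7), U -> pair(b,b), M -> pair(7,one) }, so X -> q(7).

q(7)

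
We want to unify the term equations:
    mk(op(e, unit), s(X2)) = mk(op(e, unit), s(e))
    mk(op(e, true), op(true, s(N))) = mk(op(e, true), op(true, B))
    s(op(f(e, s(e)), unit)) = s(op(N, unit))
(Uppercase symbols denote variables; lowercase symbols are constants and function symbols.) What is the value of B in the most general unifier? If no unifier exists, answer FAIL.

Decompose mk/2: op(e, unit) = op(e, unit),  s(X2) = s(e).
Delete trivial equation op(e, unit) = op(e, unit).
Decompose s/1: X2 = e.
Bind X2 := e; no other remaining equation mentions X2.
Decompose mk/2: op(e, true) = op(e, true),  op(true, s(N)) = op(true, B).
Delete trivial equation op(e, true) = op(e, true).
Decompose op/2: true = true,  s(N) = B.
Delete trivial equation true = true.
Bind B := s(N); no other remaining equation mentions B.
Decompose s/1: op(f(e, s(e)), unit) = op(N, unit).
Decompose op/2: f(e, s(e)) = N,  unit = unit.
Bind N := f(e, s(e)); no other remaining equation mentions N. Substituting into the earlier binding gives B := s(f(e, s(e))).
Delete trivial equation unit = unit.
MGU = { X2 -> e, B -> s(f(e, s(e))), N -> f(e, s(e)) }, so B -> s(f(e, s(e))).

s(f(e, s(e)))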